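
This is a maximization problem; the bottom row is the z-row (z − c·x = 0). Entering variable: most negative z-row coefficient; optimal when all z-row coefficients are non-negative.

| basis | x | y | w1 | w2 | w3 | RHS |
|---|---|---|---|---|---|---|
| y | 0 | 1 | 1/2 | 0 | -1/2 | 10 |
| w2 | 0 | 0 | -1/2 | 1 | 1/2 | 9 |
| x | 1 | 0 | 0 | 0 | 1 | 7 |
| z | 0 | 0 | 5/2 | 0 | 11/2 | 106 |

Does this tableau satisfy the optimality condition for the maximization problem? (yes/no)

Every z-row coefficient is ≥ 0, so the tableau is optimal.

yes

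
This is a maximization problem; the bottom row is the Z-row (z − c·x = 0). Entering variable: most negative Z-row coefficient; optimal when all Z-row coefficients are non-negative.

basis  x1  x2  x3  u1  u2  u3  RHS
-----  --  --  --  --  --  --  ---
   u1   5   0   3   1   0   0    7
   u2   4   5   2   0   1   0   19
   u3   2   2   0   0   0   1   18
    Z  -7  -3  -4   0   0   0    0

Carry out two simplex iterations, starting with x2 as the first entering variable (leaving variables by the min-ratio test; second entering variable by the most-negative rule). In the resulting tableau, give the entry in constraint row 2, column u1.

-4/25

Ratio test on column x2 — row 1: entry 0 ≤ 0; row 2: 19/5 = 19/5; row 3: 18/2 = 9. Minimum is 19/5 at row 2 (u2 leaves); pivot element 5.
Divide row 2 by 5; eliminate column x2 from the other rows.
Second iteration: most negative Z-row entry is -23/5 in column x1, so x1 enters.
Ratio test on column x1 — row 1: 7/5 = 7/5; row 2: (19/5)/(4/5) = 19/4; row 3: (52/5)/(2/5) = 26. Minimum is 7/5 at row 1 (u1 leaves); pivot element 5.
Divide row 1 by 5; eliminate column x1 from the other rows.
After both pivots, the entry at constraint row 2, column u1 is -4/25.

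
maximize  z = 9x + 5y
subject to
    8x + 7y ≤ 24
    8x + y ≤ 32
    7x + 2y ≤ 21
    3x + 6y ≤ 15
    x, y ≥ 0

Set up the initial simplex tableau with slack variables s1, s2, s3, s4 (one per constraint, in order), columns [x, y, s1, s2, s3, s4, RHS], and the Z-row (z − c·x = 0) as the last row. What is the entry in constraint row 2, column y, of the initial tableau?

1

Constraint 2 has coefficient 1 on y.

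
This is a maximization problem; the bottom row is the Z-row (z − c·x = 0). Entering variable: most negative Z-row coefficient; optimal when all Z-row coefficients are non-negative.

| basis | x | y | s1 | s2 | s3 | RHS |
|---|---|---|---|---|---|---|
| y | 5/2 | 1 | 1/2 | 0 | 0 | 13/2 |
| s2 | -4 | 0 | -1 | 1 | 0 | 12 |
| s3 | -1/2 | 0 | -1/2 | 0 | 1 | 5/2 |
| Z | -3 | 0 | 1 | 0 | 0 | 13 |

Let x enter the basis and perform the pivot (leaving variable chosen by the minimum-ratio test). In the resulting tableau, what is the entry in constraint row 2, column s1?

-1/5

Ratio test on column x — row 1: (13/2)/(5/2) = 13/5; row 2: entry -4 ≤ 0; row 3: entry -1/2 ≤ 0. Minimum is 13/5 at row 1 (y leaves); pivot element 5/2.
Divide row 1 by 5/2; eliminate column x from the other rows.
Row 2 update in column s1: -1 − (-4)·(1/5) = -1/5.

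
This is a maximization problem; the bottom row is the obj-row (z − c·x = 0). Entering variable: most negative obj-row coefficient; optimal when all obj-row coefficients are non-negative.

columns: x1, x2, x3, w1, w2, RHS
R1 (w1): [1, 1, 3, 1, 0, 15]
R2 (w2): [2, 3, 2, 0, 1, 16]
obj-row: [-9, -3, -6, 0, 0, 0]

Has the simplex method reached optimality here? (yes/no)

The obj-row has a negative entry -9 in column x1, so it is not optimal.

no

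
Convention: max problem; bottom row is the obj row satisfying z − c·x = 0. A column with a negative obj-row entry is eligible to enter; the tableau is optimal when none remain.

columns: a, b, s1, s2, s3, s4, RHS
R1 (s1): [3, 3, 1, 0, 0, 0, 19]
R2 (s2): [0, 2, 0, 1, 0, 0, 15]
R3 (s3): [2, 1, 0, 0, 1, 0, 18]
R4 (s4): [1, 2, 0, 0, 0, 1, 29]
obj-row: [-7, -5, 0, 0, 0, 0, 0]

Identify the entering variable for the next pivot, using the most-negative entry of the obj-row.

a

Negative obj-row entries: a: -7, b: -5.
The most negative is -7 in column a, so a enters.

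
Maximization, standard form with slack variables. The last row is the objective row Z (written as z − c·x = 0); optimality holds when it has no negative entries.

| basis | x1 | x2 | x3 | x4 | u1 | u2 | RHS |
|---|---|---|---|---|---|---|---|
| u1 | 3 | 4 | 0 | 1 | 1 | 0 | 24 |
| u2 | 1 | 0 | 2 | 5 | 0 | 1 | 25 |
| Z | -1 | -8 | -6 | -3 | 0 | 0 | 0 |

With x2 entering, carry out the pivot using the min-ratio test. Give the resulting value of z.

Ratio test on column x2 — row 1: 24/4 = 6; row 2: entry 0 ≤ 0. Minimum is 6 at row 1 (u1 leaves); pivot element 4.
Pivot on row 1; the Z-row RHS becomes 0 − (-8)·6 = 48.

48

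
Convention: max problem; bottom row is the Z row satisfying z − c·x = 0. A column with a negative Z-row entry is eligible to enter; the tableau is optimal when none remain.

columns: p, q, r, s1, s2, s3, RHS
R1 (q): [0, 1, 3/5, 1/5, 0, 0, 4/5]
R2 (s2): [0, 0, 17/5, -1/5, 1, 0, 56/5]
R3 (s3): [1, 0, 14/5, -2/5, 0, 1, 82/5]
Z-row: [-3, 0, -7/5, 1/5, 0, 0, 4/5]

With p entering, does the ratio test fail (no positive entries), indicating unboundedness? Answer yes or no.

no

Column p has positive entries in row(s) 3, so the ratio test bounds it — not unbounded.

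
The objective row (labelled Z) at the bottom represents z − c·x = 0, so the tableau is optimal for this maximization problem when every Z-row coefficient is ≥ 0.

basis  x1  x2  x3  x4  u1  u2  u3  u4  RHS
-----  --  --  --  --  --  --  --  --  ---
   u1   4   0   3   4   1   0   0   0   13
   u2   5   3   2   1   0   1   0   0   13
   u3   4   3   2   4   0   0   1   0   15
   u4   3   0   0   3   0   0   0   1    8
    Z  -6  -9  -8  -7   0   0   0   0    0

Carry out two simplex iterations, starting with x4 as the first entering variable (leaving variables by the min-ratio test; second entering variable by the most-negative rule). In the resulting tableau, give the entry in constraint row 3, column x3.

Ratio test on column x4 — row 1: 13/4 = 13/4; row 2: 13/1 = 13; row 3: 15/4 = 15/4; row 4: 8/3 = 8/3. Minimum is 8/3 at row 4 (u4 leaves); pivot element 3.
Divide row 4 by 3; eliminate column x4 from the other rows.
Second iteration: most negative Z-row entry is -9 in column x2, so x2 enters.
Ratio test on column x2 — row 1: entry 0 ≤ 0; row 2: (31/3)/3 = 31/9; row 3: (13/3)/3 = 13/9; row 4: entry 0 ≤ 0. Minimum is 13/9 at row 3 (u3 leaves); pivot element 3.
Divide row 3 by 3; eliminate column x2 from the other rows.
After both pivots, the entry at constraint row 3, column x3 is 2/3.

2/3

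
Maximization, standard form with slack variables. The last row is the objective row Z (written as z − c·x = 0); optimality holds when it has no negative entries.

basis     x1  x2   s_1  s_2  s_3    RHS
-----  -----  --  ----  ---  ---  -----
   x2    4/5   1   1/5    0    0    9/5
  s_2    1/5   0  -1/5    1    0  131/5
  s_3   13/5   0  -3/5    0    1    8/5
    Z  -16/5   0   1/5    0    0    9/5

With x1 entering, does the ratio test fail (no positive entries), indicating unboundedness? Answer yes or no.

no

Column x1 has positive entries in row(s) 1, 2, 3, so the ratio test bounds it — not unbounded.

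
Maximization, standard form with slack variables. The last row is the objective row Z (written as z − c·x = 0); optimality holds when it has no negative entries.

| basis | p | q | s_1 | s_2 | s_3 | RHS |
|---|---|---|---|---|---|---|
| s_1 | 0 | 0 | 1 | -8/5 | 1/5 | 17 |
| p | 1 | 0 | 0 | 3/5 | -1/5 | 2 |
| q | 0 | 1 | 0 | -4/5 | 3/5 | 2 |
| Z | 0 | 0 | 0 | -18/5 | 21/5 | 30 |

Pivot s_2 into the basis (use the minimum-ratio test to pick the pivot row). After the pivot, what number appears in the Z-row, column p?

Ratio test on column s_2 — row 1: entry -8/5 ≤ 0; row 2: 2/(3/5) = 10/3; row 3: entry -4/5 ≤ 0. Minimum is 10/3 at row 2 (p leaves); pivot element 3/5.
Divide row 2 by 3/5; eliminate column s_2 from the other rows.
Z-row update in column p: 0 − (-18/5)·(5/3) = 6.

6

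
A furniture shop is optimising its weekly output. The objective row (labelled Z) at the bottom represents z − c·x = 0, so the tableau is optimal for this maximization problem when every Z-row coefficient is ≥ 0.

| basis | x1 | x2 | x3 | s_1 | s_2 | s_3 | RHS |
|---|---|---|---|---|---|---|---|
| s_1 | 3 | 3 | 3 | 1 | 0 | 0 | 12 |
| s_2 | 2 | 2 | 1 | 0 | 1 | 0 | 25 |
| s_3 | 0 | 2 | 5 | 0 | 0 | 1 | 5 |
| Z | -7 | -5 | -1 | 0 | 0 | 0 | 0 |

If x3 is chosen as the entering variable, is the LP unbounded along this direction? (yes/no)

no

Column x3 has positive entries in row(s) 1, 2, 3, so the ratio test bounds it — not unbounded.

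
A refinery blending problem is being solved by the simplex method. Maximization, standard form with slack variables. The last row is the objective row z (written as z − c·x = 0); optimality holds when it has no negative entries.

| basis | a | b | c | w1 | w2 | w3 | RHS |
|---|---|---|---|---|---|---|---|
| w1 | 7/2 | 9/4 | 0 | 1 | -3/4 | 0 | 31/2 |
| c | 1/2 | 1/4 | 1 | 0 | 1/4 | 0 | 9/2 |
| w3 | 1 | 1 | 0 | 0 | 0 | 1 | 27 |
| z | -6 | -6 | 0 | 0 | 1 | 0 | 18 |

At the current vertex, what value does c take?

9/2

c is basic (row 2); its value is the RHS of that row, 9/2.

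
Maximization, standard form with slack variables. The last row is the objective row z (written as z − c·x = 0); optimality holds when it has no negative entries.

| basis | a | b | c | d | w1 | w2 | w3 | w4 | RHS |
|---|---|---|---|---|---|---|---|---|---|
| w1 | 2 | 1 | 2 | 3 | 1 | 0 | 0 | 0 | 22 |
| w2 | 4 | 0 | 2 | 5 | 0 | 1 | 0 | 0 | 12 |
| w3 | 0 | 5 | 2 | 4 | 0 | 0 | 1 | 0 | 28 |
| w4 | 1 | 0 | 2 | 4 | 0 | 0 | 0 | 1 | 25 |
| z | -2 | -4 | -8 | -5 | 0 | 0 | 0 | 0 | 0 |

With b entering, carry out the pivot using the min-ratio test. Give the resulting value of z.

Ratio test on column b — row 1: 22/1 = 22; row 2: entry 0 ≤ 0; row 3: 28/5 = 28/5; row 4: entry 0 ≤ 0. Minimum is 28/5 at row 3 (w3 leaves); pivot element 5.
Pivot on row 3; the z-row RHS becomes 0 − (-4)·(28/5) = 112/5.

112/5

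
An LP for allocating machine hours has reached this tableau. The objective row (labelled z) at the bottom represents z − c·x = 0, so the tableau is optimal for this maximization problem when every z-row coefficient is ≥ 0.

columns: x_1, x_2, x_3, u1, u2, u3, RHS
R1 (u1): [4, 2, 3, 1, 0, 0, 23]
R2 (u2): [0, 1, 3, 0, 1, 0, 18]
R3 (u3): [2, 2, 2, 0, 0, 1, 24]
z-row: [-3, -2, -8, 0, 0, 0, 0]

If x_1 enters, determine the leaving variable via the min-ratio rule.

Column x_1 entries and ratios — u1: 23/4 = 23/4; u2: 0 ≤ 0, skip; u3: 24/2 = 12.
Smallest ratio is 23/4 in the row of u1, so u1 leaves.

u1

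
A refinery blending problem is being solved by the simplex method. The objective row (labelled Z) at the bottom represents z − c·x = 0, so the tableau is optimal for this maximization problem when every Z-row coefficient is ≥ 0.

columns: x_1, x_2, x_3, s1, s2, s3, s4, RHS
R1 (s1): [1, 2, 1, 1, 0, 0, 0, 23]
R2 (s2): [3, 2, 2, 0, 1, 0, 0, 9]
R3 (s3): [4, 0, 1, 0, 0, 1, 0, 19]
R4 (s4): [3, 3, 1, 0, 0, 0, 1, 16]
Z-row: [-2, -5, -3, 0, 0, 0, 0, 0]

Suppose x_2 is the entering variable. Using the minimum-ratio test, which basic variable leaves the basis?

Column x_2 entries and ratios — s1: 23/2 = 23/2; s2: 9/2 = 9/2; s3: 0 ≤ 0, skip; s4: 16/3 = 16/3.
Smallest ratio is 9/2 in the row of s2, so s2 leaves.

s2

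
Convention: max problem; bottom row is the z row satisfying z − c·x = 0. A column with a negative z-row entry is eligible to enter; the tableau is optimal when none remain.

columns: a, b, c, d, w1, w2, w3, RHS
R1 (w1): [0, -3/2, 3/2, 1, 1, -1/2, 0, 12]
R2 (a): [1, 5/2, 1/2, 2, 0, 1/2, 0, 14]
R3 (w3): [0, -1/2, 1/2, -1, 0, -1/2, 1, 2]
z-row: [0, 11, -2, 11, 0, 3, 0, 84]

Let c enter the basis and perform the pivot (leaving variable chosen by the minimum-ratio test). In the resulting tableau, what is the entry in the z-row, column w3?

4

Ratio test on column c — row 1: 12/(3/2) = 8; row 2: 14/(1/2) = 28; row 3: 2/(1/2) = 4. Minimum is 4 at row 3 (w3 leaves); pivot element 1/2.
Divide row 3 by 1/2; eliminate column c from the other rows.
z-row update in column w3: 0 − (-2)·2 = 4.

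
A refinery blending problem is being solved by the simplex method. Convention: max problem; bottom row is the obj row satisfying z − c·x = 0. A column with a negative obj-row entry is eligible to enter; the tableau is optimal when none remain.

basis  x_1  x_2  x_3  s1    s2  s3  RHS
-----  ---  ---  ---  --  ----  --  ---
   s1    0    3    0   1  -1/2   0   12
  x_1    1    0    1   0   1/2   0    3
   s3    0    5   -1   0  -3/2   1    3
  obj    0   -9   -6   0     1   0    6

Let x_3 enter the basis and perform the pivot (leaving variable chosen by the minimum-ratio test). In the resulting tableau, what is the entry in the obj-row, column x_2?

Ratio test on column x_3 — row 1: entry 0 ≤ 0; row 2: 3/1 = 3; row 3: entry -1 ≤ 0. Minimum is 3 at row 2 (x_1 leaves); pivot element 1.
Divide row 2 by 1; eliminate column x_3 from the other rows.
obj-row update in column x_2: -9 − (-6)·0 = -9.

-9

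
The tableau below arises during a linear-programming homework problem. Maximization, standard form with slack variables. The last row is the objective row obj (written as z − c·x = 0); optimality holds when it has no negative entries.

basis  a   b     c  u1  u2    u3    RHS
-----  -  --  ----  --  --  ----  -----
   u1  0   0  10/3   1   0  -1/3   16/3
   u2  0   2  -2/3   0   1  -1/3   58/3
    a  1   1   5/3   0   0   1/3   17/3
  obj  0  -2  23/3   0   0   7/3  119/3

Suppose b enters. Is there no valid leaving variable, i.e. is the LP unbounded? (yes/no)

Column b has positive entries in row(s) 2, 3, so the ratio test bounds it — not unbounded.

no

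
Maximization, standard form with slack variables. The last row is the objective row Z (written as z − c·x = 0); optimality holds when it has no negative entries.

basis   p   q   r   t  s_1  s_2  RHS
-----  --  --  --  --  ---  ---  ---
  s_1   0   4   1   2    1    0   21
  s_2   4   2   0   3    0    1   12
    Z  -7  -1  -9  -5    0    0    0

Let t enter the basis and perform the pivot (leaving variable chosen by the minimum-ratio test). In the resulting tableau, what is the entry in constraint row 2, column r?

Ratio test on column t — row 1: 21/2 = 21/2; row 2: 12/3 = 4. Minimum is 4 at row 2 (s_2 leaves); pivot element 3.
Divide row 2 by 3; eliminate column t from the other rows.
In the new row 2, the r entry is the old entry divided by the pivot: 0/3 = 0.

0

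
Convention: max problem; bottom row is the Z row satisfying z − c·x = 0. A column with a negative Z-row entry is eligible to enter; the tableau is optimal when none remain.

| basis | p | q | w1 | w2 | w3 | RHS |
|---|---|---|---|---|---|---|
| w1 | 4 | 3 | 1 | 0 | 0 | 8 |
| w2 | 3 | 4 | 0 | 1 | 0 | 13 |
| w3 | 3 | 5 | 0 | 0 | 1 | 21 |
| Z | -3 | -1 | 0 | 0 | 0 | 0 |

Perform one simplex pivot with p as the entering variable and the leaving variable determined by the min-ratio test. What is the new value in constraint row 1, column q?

3/4

Ratio test on column p — row 1: 8/4 = 2; row 2: 13/3 = 13/3; row 3: 21/3 = 7. Minimum is 2 at row 1 (w1 leaves); pivot element 4.
Divide row 1 by 4; eliminate column p from the other rows.
In the new row 1, the q entry is the old entry divided by the pivot: 3/4 = 3/4.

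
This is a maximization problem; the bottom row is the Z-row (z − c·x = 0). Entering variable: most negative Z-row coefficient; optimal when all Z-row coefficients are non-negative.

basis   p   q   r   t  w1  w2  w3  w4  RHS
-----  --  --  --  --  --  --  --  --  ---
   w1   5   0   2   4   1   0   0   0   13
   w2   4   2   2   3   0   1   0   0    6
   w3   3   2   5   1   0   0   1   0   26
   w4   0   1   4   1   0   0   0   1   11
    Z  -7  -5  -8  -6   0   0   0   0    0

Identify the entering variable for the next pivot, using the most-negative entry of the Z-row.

Negative Z-row entries: p: -7, q: -5, r: -8, t: -6.
The most negative is -8 in column r, so r enters.

r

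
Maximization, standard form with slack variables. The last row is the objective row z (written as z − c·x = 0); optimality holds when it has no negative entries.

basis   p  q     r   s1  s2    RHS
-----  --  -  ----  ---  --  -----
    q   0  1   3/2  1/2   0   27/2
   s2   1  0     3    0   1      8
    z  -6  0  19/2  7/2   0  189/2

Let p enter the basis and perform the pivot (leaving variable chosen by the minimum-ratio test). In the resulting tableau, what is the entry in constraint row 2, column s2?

1

Ratio test on column p — row 1: entry 0 ≤ 0; row 2: 8/1 = 8. Minimum is 8 at row 2 (s2 leaves); pivot element 1.
Divide row 2 by 1; eliminate column p from the other rows.
In the new row 2, the s2 entry is the old entry divided by the pivot: 1/1 = 1.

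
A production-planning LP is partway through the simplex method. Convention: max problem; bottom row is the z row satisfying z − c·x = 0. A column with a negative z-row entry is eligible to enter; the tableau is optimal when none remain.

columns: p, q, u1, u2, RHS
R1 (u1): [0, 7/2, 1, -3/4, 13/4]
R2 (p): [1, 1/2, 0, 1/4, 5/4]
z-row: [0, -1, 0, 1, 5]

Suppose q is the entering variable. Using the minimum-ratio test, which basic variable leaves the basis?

Column q entries and ratios — u1: (13/4)/(7/2) = 13/14; p: (5/4)/(1/2) = 5/2.
Smallest ratio is 13/14 in the row of u1, so u1 leaves.

u1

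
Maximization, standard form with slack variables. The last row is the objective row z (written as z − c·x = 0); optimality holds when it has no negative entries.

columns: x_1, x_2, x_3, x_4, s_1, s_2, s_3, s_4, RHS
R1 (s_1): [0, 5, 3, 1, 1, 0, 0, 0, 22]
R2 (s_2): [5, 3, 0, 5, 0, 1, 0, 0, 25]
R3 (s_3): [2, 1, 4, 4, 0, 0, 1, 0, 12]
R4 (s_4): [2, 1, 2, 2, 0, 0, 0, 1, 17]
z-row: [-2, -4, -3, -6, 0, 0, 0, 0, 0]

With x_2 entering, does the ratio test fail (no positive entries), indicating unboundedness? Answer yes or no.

Column x_2 has positive entries in row(s) 1, 2, 3, 4, so the ratio test bounds it — not unbounded.

no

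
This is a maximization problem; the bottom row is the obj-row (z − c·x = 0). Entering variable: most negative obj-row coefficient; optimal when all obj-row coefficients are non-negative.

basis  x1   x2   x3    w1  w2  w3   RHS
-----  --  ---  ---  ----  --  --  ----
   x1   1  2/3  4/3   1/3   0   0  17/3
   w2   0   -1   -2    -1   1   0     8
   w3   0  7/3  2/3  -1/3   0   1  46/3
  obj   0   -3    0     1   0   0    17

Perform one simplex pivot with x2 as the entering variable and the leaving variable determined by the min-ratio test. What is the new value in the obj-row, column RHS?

257/7

Ratio test on column x2 — row 1: (17/3)/(2/3) = 17/2; row 2: entry -1 ≤ 0; row 3: (46/3)/(7/3) = 46/7. Minimum is 46/7 at row 3 (w3 leaves); pivot element 7/3.
Divide row 3 by 7/3; eliminate column x2 from the other rows.
obj-row update in column RHS: 17 − (-3)·(46/7) = 257/7.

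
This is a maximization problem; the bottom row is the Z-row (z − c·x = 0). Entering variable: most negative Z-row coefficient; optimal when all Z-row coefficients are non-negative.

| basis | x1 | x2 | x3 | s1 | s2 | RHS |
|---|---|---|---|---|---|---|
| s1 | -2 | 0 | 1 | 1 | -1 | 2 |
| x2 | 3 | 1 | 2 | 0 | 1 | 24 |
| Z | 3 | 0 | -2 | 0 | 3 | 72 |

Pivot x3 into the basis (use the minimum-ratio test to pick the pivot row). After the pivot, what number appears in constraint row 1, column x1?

-2

Ratio test on column x3 — row 1: 2/1 = 2; row 2: 24/2 = 12. Minimum is 2 at row 1 (s1 leaves); pivot element 1.
Divide row 1 by 1; eliminate column x3 from the other rows.
In the new row 1, the x1 entry is the old entry divided by the pivot: (-2)/1 = -2.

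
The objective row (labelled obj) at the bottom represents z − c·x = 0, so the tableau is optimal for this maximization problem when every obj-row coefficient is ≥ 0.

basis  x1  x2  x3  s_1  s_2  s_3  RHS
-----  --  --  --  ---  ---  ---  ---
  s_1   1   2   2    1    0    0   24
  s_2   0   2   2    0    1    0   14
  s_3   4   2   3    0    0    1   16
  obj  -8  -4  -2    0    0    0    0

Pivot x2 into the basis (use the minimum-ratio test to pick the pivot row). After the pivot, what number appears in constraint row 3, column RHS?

2

Ratio test on column x2 — row 1: 24/2 = 12; row 2: 14/2 = 7; row 3: 16/2 = 8. Minimum is 7 at row 2 (s_2 leaves); pivot element 2.
Divide row 2 by 2; eliminate column x2 from the other rows.
Row 3 update in column RHS: 16 − 2·7 = 2.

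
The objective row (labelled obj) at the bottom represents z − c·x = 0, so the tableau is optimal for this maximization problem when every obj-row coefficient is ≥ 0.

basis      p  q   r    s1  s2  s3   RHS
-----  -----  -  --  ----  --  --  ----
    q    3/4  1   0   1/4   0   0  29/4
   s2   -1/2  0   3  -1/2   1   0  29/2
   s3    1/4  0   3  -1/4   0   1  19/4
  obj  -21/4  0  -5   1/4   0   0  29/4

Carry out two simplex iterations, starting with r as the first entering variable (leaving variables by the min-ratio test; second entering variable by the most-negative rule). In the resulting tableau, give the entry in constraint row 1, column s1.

1/3

Ratio test on column r — row 1: entry 0 ≤ 0; row 2: (29/2)/3 = 29/6; row 3: (19/4)/3 = 19/12. Minimum is 19/12 at row 3 (s3 leaves); pivot element 3.
Divide row 3 by 3; eliminate column r from the other rows.
Second iteration: most negative obj-row entry is -29/6 in column p, so p enters.
Ratio test on column p — row 1: (29/4)/(3/4) = 29/3; row 2: entry -3/4 ≤ 0; row 3: (19/12)/(1/12) = 19. Minimum is 29/3 at row 1 (q leaves); pivot element 3/4.
Divide row 1 by 3/4; eliminate column p from the other rows.
After both pivots, the entry at constraint row 1, column s1 is 1/3.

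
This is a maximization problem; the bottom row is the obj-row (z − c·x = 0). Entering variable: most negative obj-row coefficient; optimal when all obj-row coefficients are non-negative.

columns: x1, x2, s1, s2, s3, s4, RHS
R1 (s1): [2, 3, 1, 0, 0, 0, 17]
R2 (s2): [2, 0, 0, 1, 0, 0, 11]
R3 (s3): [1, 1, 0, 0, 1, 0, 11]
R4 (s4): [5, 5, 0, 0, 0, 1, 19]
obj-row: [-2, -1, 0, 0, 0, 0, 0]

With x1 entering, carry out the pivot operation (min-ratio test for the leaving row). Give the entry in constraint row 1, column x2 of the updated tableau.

1

Ratio test on column x1 — row 1: 17/2 = 17/2; row 2: 11/2 = 11/2; row 3: 11/1 = 11; row 4: 19/5 = 19/5. Minimum is 19/5 at row 4 (s4 leaves); pivot element 5.
Divide row 4 by 5; eliminate column x1 from the other rows.
Row 1 update in column x2: 3 − 2·1 = 1.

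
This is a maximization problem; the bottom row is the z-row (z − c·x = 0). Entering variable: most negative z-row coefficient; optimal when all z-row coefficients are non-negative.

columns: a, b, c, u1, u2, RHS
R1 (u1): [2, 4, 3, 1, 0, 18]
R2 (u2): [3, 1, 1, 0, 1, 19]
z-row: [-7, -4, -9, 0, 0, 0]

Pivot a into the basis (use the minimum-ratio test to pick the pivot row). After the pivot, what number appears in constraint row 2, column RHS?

Ratio test on column a — row 1: 18/2 = 9; row 2: 19/3 = 19/3. Minimum is 19/3 at row 2 (u2 leaves); pivot element 3.
Divide row 2 by 3; eliminate column a from the other rows.
In the new row 2, the RHS entry is the old entry divided by the pivot: 19/3 = 19/3.

19/3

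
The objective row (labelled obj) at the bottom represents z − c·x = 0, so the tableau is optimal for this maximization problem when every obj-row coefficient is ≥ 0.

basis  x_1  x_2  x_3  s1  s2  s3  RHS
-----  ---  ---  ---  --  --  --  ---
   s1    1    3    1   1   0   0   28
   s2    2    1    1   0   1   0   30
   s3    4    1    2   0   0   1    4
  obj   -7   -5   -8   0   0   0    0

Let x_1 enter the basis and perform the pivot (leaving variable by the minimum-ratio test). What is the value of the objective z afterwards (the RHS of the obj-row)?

7

Ratio test on column x_1 — row 1: 28/1 = 28; row 2: 30/2 = 15; row 3: 4/4 = 1. Minimum is 1 at row 3 (s3 leaves); pivot element 4.
Pivot on row 3; the obj-row RHS becomes 0 − (-7)·1 = 7.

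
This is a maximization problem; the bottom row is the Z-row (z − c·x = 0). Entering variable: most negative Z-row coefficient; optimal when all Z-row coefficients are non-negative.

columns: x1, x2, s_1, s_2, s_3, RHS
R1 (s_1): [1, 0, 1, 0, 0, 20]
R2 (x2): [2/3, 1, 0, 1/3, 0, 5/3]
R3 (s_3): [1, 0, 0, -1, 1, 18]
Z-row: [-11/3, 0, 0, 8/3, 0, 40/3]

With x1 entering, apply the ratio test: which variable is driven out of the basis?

x2

Column x1 entries and ratios — s_1: 20/1 = 20; x2: (5/3)/(2/3) = 5/2; s_3: 18/1 = 18.
Smallest ratio is 5/2 in the row of x2, so x2 leaves.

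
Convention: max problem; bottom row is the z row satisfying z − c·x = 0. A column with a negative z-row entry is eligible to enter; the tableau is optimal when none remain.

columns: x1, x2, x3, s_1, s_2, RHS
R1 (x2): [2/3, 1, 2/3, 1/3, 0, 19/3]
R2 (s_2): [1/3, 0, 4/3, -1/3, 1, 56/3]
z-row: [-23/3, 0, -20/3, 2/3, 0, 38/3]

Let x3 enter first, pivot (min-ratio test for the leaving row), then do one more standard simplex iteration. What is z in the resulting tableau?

171/2

Ratio test on column x3 — row 1: (19/3)/(2/3) = 19/2; row 2: (56/3)/(4/3) = 14. Minimum is 19/2 at row 1 (x2 leaves); pivot element 2/3.
Pivot on row 1; the z-row RHS becomes 38/3 − (-20/3)·(19/2) = 76.
Next entering variable (most negative z-row entry -1): x1.
Ratio test on column x1 — row 1: (19/2)/1 = 19/2; row 2: entry -1 ≤ 0. Minimum is 19/2 at row 1 (x3 leaves); pivot element 1.
After the second pivot the z-row RHS is 76 − (-1)·(19/2) = 171/2.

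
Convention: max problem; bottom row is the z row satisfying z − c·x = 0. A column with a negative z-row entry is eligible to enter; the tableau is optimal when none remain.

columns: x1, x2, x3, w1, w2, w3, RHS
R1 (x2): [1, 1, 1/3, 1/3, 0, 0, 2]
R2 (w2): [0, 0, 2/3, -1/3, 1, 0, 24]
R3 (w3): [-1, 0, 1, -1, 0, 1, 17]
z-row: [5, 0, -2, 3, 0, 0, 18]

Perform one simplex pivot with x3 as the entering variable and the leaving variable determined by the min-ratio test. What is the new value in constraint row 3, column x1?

-4

Ratio test on column x3 — row 1: 2/(1/3) = 6; row 2: 24/(2/3) = 36; row 3: 17/1 = 17. Minimum is 6 at row 1 (x2 leaves); pivot element 1/3.
Divide row 1 by 1/3; eliminate column x3 from the other rows.
Row 3 update in column x1: -1 − 1·3 = -4.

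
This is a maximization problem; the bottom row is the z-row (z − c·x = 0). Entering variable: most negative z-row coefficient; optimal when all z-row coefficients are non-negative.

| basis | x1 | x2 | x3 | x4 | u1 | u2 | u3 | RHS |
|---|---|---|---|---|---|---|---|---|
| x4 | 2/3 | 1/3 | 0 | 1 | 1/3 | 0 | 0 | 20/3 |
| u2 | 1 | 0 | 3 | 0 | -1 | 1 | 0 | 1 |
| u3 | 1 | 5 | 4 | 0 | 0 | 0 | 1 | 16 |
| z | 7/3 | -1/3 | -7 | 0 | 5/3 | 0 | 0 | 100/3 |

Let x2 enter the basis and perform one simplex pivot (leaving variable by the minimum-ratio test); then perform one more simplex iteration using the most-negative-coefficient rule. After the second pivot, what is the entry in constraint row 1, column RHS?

Ratio test on column x2 — row 1: (20/3)/(1/3) = 20; row 2: entry 0 ≤ 0; row 3: 16/5 = 16/5. Minimum is 16/5 at row 3 (u3 leaves); pivot element 5.
Divide row 3 by 5; eliminate column x2 from the other rows.
Second iteration: most negative z-row entry is -101/15 in column x3, so x3 enters.
Ratio test on column x3 — row 1: entry -4/15 ≤ 0; row 2: 1/3 = 1/3; row 3: (16/5)/(4/5) = 4. Minimum is 1/3 at row 2 (u2 leaves); pivot element 3.
Divide row 2 by 3; eliminate column x3 from the other rows.
After both pivots, the entry at constraint row 1, column RHS is 256/45.

256/45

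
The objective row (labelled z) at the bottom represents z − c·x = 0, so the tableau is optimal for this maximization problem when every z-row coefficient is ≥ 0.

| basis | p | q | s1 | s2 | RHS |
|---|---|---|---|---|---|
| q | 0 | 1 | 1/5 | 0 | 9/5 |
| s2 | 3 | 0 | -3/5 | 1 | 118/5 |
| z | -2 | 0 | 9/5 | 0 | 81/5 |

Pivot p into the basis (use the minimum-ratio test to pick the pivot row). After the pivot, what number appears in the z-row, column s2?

2/3

Ratio test on column p — row 1: entry 0 ≤ 0; row 2: (118/5)/3 = 118/15. Minimum is 118/15 at row 2 (s2 leaves); pivot element 3.
Divide row 2 by 3; eliminate column p from the other rows.
z-row update in column s2: 0 − (-2)·(1/3) = 2/3.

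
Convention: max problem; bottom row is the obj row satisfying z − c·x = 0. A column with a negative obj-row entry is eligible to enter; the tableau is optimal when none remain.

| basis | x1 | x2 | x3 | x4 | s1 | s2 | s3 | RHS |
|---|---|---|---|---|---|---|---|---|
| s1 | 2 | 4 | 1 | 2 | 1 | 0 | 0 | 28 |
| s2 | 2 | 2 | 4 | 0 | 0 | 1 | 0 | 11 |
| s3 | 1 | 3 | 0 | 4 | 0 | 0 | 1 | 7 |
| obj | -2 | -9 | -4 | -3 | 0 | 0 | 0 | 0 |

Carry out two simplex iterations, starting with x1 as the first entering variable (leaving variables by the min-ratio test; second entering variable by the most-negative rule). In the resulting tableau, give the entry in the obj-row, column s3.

7/2

Ratio test on column x1 — row 1: 28/2 = 14; row 2: 11/2 = 11/2; row 3: 7/1 = 7. Minimum is 11/2 at row 2 (s2 leaves); pivot element 2.
Divide row 2 by 2; eliminate column x1 from the other rows.
Second iteration: most negative obj-row entry is -7 in column x2, so x2 enters.
Ratio test on column x2 — row 1: 17/2 = 17/2; row 2: (11/2)/1 = 11/2; row 3: (3/2)/2 = 3/4. Minimum is 3/4 at row 3 (s3 leaves); pivot element 2.
Divide row 3 by 2; eliminate column x2 from the other rows.
After both pivots, the entry at the obj-row, column s3 is 7/2.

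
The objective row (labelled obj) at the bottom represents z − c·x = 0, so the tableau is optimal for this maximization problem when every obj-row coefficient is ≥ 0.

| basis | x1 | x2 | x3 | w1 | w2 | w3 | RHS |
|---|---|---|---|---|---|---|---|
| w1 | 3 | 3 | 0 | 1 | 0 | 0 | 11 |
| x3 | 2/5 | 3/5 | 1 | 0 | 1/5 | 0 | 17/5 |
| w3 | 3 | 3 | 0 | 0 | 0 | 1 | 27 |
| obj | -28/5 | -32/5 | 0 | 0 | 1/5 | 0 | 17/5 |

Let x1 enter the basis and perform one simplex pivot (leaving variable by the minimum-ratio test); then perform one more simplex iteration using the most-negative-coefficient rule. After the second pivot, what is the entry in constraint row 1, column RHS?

11/3

Ratio test on column x1 — row 1: 11/3 = 11/3; row 2: (17/5)/(2/5) = 17/2; row 3: 27/3 = 9. Minimum is 11/3 at row 1 (w1 leaves); pivot element 3.
Divide row 1 by 3; eliminate column x1 from the other rows.
Second iteration: most negative obj-row entry is -4/5 in column x2, so x2 enters.
Ratio test on column x2 — row 1: (11/3)/1 = 11/3; row 2: (29/15)/(1/5) = 29/3; row 3: entry 0 ≤ 0. Minimum is 11/3 at row 1 (x1 leaves); pivot element 1.
Divide row 1 by 1; eliminate column x2 from the other rows.
After both pivots, the entry at constraint row 1, column RHS is 11/3.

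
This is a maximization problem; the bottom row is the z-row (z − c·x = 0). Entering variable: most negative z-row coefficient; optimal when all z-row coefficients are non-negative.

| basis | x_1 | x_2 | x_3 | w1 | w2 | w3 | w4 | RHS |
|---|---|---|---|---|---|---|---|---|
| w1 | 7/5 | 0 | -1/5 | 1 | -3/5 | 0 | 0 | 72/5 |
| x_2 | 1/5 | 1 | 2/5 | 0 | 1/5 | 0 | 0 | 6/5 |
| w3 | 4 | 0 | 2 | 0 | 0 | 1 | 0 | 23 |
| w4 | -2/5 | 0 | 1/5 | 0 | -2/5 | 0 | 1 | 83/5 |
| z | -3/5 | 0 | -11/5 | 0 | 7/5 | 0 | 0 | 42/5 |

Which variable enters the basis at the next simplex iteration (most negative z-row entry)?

x_3

Negative z-row entries: x_1: -3/5, x_3: -11/5.
The most negative is -11/5 in column x_3, so x_3 enters.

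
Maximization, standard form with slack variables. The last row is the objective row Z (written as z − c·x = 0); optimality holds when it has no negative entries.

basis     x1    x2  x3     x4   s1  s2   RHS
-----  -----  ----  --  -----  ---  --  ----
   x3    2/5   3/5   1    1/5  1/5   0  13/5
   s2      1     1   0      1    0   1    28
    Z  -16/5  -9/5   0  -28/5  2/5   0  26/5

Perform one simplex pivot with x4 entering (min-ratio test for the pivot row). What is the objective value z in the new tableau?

Ratio test on column x4 — row 1: (13/5)/(1/5) = 13; row 2: 28/1 = 28. Minimum is 13 at row 1 (x3 leaves); pivot element 1/5.
Pivot on row 1; the Z-row RHS becomes 26/5 − (-28/5)·13 = 78.

78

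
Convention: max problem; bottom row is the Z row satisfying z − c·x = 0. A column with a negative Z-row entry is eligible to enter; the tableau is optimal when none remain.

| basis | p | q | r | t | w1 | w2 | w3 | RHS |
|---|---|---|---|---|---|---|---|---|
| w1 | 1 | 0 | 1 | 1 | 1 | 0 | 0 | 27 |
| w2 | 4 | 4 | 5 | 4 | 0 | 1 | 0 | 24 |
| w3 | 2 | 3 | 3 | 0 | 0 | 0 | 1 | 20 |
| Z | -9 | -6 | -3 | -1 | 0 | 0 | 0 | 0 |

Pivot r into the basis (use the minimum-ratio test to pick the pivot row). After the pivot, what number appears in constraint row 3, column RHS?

Ratio test on column r — row 1: 27/1 = 27; row 2: 24/5 = 24/5; row 3: 20/3 = 20/3. Minimum is 24/5 at row 2 (w2 leaves); pivot element 5.
Divide row 2 by 5; eliminate column r from the other rows.
Row 3 update in column RHS: 20 − 3·(24/5) = 28/5.

28/5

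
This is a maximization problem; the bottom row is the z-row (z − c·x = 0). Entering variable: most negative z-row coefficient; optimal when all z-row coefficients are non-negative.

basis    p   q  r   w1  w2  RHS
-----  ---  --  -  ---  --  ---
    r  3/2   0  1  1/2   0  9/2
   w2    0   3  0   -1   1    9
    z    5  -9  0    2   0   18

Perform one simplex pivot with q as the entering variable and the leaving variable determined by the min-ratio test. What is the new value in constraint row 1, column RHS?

9/2

Ratio test on column q — row 1: entry 0 ≤ 0; row 2: 9/3 = 3. Minimum is 3 at row 2 (w2 leaves); pivot element 3.
Divide row 2 by 3; eliminate column q from the other rows.
Row 1 update in column RHS: 9/2 − 0·3 = 9/2.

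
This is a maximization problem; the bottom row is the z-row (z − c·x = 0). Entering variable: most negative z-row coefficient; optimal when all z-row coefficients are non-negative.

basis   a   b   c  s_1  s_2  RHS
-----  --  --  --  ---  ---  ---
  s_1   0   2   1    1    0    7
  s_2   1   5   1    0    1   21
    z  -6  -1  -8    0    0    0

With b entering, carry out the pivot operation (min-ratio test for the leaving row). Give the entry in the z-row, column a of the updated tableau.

-6

Ratio test on column b — row 1: 7/2 = 7/2; row 2: 21/5 = 21/5. Minimum is 7/2 at row 1 (s_1 leaves); pivot element 2.
Divide row 1 by 2; eliminate column b from the other rows.
z-row update in column a: -6 − (-1)·0 = -6.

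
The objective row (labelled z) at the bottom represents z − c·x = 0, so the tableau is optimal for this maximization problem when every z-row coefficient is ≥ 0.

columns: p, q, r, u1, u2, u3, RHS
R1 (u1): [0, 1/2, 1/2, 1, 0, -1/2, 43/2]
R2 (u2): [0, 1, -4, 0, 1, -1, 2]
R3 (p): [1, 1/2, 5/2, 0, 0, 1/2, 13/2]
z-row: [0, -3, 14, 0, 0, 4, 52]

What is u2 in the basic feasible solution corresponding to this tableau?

u2 is basic (row 2); its value is the RHS of that row, 2.

2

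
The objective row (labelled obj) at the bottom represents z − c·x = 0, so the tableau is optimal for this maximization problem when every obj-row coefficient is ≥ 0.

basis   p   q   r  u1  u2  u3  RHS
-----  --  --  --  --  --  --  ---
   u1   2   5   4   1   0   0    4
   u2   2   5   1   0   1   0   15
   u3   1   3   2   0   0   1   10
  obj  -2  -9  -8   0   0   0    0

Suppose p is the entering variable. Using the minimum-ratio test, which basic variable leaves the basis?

Column p entries and ratios — u1: 4/2 = 2; u2: 15/2 = 15/2; u3: 10/1 = 10.
Smallest ratio is 2 in the row of u1, so u1 leaves.

u1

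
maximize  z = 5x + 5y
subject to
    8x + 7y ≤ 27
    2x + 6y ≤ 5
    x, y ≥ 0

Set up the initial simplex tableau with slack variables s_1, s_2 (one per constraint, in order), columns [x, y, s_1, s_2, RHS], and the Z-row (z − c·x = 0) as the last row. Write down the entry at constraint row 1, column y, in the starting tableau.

Constraint 1 has coefficient 7 on y.

7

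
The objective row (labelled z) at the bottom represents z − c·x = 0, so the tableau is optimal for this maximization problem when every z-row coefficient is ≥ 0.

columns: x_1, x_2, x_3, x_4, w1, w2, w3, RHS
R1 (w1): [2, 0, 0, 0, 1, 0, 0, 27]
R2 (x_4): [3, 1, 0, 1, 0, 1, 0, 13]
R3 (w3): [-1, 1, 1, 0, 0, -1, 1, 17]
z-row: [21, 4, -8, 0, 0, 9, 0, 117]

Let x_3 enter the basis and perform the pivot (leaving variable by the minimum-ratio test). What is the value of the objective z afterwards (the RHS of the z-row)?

253

Ratio test on column x_3 — row 1: entry 0 ≤ 0; row 2: entry 0 ≤ 0; row 3: 17/1 = 17. Minimum is 17 at row 3 (w3 leaves); pivot element 1.
Pivot on row 3; the z-row RHS becomes 117 − (-8)·17 = 253.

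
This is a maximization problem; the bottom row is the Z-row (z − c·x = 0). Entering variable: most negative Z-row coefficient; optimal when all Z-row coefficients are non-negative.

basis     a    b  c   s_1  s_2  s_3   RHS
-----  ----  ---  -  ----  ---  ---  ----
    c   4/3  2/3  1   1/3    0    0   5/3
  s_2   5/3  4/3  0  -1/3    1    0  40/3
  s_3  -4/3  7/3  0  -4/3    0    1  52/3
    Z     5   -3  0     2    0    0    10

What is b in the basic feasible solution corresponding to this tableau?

0

b is not in the basis, so in the current basic feasible solution b = 0.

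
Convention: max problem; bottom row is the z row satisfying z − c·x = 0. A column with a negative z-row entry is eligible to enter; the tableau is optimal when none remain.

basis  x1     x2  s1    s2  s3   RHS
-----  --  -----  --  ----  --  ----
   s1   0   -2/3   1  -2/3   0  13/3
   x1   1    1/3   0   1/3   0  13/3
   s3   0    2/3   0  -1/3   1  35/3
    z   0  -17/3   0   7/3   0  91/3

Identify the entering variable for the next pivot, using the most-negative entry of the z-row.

Negative z-row entries: x2: -17/3.
The most negative is -17/3 in column x2, so x2 enters.

x2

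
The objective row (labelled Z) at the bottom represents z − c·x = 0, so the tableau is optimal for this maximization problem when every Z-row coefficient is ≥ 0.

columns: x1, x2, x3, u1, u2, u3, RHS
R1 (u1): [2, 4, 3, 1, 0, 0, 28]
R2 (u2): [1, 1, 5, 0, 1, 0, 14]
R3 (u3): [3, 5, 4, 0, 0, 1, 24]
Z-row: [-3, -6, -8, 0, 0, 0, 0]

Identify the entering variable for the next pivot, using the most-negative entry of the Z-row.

x3

Negative Z-row entries: x1: -3, x2: -6, x3: -8.
The most negative is -8 in column x3, so x3 enters.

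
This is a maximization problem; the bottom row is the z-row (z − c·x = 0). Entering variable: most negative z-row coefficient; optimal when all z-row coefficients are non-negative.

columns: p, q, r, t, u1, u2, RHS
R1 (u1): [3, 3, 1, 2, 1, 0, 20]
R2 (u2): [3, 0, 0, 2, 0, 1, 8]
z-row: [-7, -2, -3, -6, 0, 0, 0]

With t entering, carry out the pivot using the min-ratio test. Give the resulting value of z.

Ratio test on column t — row 1: 20/2 = 10; row 2: 8/2 = 4. Minimum is 4 at row 2 (u2 leaves); pivot element 2.
Pivot on row 2; the z-row RHS becomes 0 − (-6)·4 = 24.

24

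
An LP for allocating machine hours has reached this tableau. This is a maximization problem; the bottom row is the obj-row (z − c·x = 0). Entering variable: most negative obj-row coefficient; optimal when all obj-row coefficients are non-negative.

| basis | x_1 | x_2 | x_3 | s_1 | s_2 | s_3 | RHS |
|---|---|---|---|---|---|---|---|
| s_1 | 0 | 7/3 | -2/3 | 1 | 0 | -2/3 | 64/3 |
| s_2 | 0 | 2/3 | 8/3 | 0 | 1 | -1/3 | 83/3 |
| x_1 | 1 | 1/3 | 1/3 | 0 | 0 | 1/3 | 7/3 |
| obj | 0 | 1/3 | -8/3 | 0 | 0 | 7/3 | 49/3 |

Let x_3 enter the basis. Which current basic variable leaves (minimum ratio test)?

x_1

Column x_3 entries and ratios — s_1: -2/3 ≤ 0, skip; s_2: (83/3)/(8/3) = 83/8; x_1: (7/3)/(1/3) = 7.
Smallest ratio is 7 in the row of x_1, so x_1 leaves.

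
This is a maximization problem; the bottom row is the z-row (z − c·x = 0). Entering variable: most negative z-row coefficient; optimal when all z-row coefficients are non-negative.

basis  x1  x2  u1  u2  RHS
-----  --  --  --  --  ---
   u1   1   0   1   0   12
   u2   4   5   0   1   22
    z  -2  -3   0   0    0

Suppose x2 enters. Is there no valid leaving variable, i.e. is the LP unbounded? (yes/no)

no

Column x2 has positive entries in row(s) 2, so the ratio test bounds it — not unbounded.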